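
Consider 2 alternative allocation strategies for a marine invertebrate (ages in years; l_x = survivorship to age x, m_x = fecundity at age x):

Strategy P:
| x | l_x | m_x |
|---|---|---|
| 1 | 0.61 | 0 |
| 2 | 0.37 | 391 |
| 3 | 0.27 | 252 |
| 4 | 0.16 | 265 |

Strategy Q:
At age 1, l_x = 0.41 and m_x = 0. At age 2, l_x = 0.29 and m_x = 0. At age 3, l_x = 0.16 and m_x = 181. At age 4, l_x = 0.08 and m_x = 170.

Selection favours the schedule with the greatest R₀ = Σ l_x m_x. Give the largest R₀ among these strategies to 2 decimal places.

Strategy P: R₀ = 0.61×0 + 0.37×391 + 0.27×252 + 0.16×265 = 255.1100
Strategy Q: R₀ = 0.41×0 + 0.29×0 + 0.16×181 + 0.08×170 = 42.5600
Highest R₀: strategy P with 255.1100.

255.11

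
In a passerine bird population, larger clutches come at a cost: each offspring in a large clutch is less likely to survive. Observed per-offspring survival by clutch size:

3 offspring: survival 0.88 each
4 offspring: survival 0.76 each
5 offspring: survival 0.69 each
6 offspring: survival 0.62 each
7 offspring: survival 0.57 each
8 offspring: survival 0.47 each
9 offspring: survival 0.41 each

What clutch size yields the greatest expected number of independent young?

7

Expected independent young = c × s(c):
  c=3: 3 × 0.88 = 2.640
  c=4: 4 × 0.76 = 3.040
  c=5: 5 × 0.69 = 3.450
  c=6: 6 × 0.62 = 3.720
  c=7: 7 × 0.57 = 3.990
  c=8: 8 × 0.47 = 3.760
  c=9: 9 × 0.41 = 3.690
Maximum at c = 7 (3.990 independent young).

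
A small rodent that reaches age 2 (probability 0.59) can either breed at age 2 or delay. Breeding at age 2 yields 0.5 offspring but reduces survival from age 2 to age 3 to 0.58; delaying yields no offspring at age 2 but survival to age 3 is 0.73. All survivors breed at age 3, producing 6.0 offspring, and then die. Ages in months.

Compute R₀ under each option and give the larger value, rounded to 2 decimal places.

breed at age 2: R₀ = 0.59 × (0.5 + 0.58 × 6.0) = 0.59 × 3.9800 = 2.3482
delay to age 3: R₀ = 0.59 × (0.73 × 6.0) = 0.59 × 4.3800 = 2.5842
Higher: delay to age 3 (2.5842).

2.58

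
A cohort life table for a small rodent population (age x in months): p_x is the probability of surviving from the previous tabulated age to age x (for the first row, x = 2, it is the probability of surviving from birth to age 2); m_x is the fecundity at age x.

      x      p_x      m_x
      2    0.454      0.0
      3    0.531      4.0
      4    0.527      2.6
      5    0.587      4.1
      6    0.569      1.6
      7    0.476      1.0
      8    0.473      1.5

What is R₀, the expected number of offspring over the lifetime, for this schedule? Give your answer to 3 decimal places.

Survivorship from birth: l_x = p_2·p_3·…·p_x.
  l_2 = 0.45400
  l_3 = 0.24107
  l_4 = 0.12705
  l_5 = 0.07458
  l_6 = 0.04243
  l_7 = 0.02020
  l_8 = 0.00955
R₀ = Σ l_x m_x:
  age 2: 0.45400 × 0.0 = 0.0000
  age 3: 0.24107 × 4.0 = 0.9643
  age 4: 0.12705 × 2.6 = 0.3303
  age 5: 0.07458 × 4.1 = 0.3058
  age 6: 0.04243 × 1.6 = 0.0679
  age 7: 0.02020 × 1.0 = 0.0202
  age 8: 0.00955 × 1.5 = 0.0143
R₀ = 0.0000 + 0.9643 + 0.3303 + 0.3058 + 0.0679 + 0.0202 + 0.0143 = 1.7028

1.703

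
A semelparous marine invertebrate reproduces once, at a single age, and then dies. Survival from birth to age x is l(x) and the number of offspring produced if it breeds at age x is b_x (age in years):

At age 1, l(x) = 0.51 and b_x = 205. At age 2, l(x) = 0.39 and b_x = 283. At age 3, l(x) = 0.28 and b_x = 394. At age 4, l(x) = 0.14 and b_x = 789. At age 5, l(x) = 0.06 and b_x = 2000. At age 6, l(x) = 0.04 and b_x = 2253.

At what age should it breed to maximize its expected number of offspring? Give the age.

5

Expected offspring if breeding at age x = l(x) × b_x:
  age 1: 0.51 × 205 = 104.550
  age 2: 0.39 × 283 = 110.370
  age 3: 0.28 × 394 = 110.320
  age 4: 0.14 × 789 = 110.460
  age 5: 0.06 × 2000 = 120.000
  age 6: 0.04 × 2253 = 90.120
Maximum at age 5 (120.000).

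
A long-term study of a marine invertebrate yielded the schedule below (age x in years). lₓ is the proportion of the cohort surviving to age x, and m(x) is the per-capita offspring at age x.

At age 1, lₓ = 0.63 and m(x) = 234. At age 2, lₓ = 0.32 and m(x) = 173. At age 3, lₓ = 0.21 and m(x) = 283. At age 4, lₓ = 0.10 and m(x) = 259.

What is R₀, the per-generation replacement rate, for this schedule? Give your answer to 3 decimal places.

R₀ = Σ lₓ m(x):
  age 1: 0.63 × 234 = 147.4200
  age 2: 0.32 × 173 = 55.3600
  age 3: 0.21 × 283 = 59.4300
  age 4: 0.10 × 259 = 25.9000
R₀ = 147.4200 + 55.3600 + 59.4300 + 25.9000 = 288.1100

288.110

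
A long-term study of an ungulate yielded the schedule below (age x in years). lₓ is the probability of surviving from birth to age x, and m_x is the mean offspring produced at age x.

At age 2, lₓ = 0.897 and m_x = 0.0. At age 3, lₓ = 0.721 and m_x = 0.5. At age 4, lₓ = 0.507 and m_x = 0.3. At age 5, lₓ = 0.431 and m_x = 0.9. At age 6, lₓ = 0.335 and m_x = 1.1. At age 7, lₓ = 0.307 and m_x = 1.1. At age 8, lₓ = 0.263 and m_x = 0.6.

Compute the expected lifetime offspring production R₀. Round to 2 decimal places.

R₀ = Σ lₓ m_x:
  age 2: 0.897 × 0.0 = 0.0000
  age 3: 0.721 × 0.5 = 0.3605
  age 4: 0.507 × 0.3 = 0.1521
  age 5: 0.431 × 0.9 = 0.3879
  age 6: 0.335 × 1.1 = 0.3685
  age 7: 0.307 × 1.1 = 0.3377
  age 8: 0.263 × 0.6 = 0.1578
R₀ = 0.0000 + 0.3605 + 0.1521 + 0.3879 + 0.3685 + 0.3377 + 0.1578 = 1.7645

1.76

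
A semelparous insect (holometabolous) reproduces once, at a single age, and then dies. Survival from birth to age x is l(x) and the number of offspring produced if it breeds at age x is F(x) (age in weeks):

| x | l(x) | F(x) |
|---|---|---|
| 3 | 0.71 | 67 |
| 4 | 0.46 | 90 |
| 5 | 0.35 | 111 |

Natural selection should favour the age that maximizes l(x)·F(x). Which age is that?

3

Expected offspring if breeding at age x = l(x) × F(x):
  age 3: 0.71 × 67 = 47.570
  age 4: 0.46 × 90 = 41.400
  age 5: 0.35 × 111 = 38.850
Maximum at age 3 (47.570).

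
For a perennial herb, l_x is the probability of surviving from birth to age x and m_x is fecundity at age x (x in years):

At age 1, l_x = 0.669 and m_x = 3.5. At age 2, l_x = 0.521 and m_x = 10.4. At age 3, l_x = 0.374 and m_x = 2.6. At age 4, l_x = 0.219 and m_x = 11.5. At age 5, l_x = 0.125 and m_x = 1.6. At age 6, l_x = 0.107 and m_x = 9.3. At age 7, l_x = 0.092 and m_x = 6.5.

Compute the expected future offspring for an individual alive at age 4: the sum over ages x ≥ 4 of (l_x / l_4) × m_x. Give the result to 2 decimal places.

19.69

l_4 = 0.219. Conditional survival from age 4 to x is l_x / l_4.
  x=4: (0.219/0.219) × 11.5 = 11.5000
  x=5: (0.125/0.219) × 1.6 = 0.9132
  x=6: (0.107/0.219) × 9.3 = 4.5438
  x=7: (0.092/0.219) × 6.5 = 2.7306
Sum = 11.5000 + 0.9132 + 4.5438 + 2.7306 = 19.6877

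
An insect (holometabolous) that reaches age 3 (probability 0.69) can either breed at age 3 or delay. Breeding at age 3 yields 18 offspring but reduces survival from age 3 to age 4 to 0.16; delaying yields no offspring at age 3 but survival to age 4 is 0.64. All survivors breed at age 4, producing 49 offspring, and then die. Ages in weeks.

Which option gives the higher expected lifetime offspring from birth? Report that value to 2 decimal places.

21.64

breed at age 3: R₀ = 0.69 × (18 + 0.16 × 49) = 0.69 × 25.8400 = 17.8296
delay to age 4: R₀ = 0.69 × (0.64 × 49) = 0.69 × 31.3600 = 21.6384
Higher: delay to age 4 (21.6384).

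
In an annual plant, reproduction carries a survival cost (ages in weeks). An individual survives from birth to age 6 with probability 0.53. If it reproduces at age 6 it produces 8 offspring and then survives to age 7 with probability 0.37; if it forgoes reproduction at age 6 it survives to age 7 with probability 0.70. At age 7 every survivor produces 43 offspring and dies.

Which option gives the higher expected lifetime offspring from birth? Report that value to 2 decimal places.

15.95

breed at age 6: R₀ = 0.53 × (8 + 0.37 × 43) = 0.53 × 23.9100 = 12.6723
delay to age 7: R₀ = 0.53 × (0.70 × 43) = 0.53 × 30.1000 = 15.9530
Higher: delay to age 7 (15.9530).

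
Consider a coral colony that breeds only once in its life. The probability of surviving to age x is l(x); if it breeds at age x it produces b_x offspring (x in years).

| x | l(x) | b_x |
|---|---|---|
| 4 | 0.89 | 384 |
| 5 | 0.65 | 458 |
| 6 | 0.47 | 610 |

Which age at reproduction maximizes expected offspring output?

Expected offspring if breeding at age x = l(x) × b_x:
  age 4: 0.89 × 384 = 341.760
  age 5: 0.65 × 458 = 297.700
  age 6: 0.47 × 610 = 286.700
Maximum at age 4 (341.760).

4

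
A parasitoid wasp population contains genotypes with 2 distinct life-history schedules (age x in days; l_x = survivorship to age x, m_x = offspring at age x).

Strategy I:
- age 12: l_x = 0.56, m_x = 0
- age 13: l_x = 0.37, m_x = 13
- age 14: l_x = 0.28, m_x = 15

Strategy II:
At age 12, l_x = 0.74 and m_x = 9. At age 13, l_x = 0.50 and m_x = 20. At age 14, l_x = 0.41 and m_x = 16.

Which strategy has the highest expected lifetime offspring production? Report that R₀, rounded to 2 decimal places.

Strategy I: R₀ = 0.56×0 + 0.37×13 + 0.28×15 = 9.0100
Strategy II: R₀ = 0.74×9 + 0.50×20 + 0.41×16 = 23.2200
Highest R₀: strategy II with 23.2200.

23.22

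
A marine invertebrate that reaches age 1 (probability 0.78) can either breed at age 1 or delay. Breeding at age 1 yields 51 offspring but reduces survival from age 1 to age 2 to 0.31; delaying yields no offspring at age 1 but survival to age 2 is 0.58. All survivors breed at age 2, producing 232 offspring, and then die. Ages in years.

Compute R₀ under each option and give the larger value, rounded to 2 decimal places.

breed at age 1: R₀ = 0.78 × (51 + 0.31 × 232) = 0.78 × 122.9200 = 95.8776
delay to age 2: R₀ = 0.78 × (0.58 × 232) = 0.78 × 134.5600 = 104.9568
Higher: delay to age 2 (104.9568).

104.96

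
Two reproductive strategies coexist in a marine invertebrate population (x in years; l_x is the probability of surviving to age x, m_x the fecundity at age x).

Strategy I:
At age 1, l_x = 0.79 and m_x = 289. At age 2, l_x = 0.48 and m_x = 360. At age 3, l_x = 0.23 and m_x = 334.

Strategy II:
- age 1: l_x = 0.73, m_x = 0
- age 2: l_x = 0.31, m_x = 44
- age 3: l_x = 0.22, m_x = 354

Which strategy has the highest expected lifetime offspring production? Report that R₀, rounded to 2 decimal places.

Strategy I: R₀ = 0.79×289 + 0.48×360 + 0.23×334 = 477.9300
Strategy II: R₀ = 0.73×0 + 0.31×44 + 0.22×354 = 91.5200
Highest R₀: strategy I with 477.9300.

477.93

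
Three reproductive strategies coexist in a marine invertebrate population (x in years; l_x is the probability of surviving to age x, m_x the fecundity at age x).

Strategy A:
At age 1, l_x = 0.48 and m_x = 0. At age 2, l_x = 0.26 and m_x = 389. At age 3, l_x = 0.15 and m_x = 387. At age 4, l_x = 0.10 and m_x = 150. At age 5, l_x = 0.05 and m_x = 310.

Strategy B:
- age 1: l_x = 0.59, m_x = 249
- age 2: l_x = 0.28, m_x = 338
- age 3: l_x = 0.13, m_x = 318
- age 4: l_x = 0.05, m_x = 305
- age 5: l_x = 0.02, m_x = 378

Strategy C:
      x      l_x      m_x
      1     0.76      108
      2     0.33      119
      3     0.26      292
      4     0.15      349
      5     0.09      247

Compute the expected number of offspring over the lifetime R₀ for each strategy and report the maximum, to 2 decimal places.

305.70

Strategy A: R₀ = 0.48×0 + 0.26×389 + 0.15×387 + 0.10×150 + 0.05×310 = 189.6900
Strategy B: R₀ = 0.59×249 + 0.28×338 + 0.13×318 + 0.05×305 + 0.02×378 = 305.7000
Strategy C: R₀ = 0.76×108 + 0.33×119 + 0.26×292 + 0.15×349 + 0.09×247 = 271.8500
Highest R₀: strategy B with 305.7000.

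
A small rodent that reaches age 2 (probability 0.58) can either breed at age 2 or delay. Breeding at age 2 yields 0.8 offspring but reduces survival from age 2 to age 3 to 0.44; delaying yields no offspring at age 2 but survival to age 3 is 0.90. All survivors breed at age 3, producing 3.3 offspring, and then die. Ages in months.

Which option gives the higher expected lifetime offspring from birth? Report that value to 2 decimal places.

breed at age 2: R₀ = 0.58 × (0.8 + 0.44 × 3.3) = 0.58 × 2.2520 = 1.3062
delay to age 3: R₀ = 0.58 × (0.90 × 3.3) = 0.58 × 2.9700 = 1.7226
Higher: delay to age 3 (1.7226).

1.72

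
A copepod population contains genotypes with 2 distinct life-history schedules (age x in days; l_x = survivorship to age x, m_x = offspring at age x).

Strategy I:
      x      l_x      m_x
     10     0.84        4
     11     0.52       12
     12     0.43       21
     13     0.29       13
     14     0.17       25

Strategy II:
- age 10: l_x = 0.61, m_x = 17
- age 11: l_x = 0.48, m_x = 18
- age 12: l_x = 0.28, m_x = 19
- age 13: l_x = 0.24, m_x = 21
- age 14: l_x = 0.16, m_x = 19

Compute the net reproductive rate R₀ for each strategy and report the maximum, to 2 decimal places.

Strategy I: R₀ = 0.84×4 + 0.52×12 + 0.43×21 + 0.29×13 + 0.17×25 = 26.6500
Strategy II: R₀ = 0.61×17 + 0.48×18 + 0.28×19 + 0.24×21 + 0.16×19 = 32.4100
Highest R₀: strategy II with 32.4100.

32.41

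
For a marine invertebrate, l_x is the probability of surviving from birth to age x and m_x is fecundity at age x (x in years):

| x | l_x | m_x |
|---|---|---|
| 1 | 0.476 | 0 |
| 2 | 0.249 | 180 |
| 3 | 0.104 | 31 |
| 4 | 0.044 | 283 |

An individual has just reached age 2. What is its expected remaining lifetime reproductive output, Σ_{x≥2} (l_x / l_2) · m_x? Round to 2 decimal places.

l_2 = 0.249. Conditional survival from age 2 to x is l_x / l_2.
  x=2: (0.249/0.249) × 180 = 180.0000
  x=3: (0.104/0.249) × 31 = 12.9478
  x=4: (0.044/0.249) × 283 = 50.0080
Sum = 180.0000 + 12.9478 + 50.0080 = 242.9558

242.96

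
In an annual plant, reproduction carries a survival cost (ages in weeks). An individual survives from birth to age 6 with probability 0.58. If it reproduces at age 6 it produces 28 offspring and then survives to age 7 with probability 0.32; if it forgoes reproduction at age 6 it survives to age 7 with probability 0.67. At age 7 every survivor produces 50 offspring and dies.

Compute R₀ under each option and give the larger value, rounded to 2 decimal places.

breed at age 6: R₀ = 0.58 × (28 + 0.32 × 50) = 0.58 × 44.0000 = 25.5200
delay to age 7: R₀ = 0.58 × (0.67 × 50) = 0.58 × 33.5000 = 19.4300
Higher: breed at age 6 (25.5200).

25.52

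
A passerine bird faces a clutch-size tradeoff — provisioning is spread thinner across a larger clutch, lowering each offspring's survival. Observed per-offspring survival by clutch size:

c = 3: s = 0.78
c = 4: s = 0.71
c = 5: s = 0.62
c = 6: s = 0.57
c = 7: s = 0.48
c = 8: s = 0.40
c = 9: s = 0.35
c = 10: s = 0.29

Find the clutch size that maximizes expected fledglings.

Expected fledglings = c × s(c):
  c=3: 3 × 0.78 = 2.340
  c=4: 4 × 0.71 = 2.840
  c=5: 5 × 0.62 = 3.100
  c=6: 6 × 0.57 = 3.420
  c=7: 7 × 0.48 = 3.360
  c=8: 8 × 0.40 = 3.200
  c=9: 9 × 0.35 = 3.150
  c=10: 10 × 0.29 = 2.900
Maximum at c = 6 (3.420 fledglings).

6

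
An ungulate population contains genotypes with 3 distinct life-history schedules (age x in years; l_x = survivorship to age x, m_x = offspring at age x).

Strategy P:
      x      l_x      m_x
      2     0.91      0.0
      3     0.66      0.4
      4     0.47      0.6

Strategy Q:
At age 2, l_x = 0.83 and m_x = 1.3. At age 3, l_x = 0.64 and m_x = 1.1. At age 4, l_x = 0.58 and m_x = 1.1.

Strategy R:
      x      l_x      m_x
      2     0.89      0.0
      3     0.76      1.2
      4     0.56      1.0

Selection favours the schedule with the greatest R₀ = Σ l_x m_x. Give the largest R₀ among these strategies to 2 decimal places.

2.42

Strategy P: R₀ = 0.91×0.0 + 0.66×0.4 + 0.47×0.6 = 0.5460
Strategy Q: R₀ = 0.83×1.3 + 0.64×1.1 + 0.58×1.1 = 2.4210
Strategy R: R₀ = 0.89×0.0 + 0.76×1.2 + 0.56×1.0 = 1.4720
Highest R₀: strategy Q with 2.4210.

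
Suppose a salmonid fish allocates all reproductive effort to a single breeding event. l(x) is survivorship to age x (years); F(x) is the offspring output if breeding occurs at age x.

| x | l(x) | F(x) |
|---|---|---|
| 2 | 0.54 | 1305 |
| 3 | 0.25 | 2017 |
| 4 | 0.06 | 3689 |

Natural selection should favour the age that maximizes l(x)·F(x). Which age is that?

2

Expected offspring if breeding at age x = l(x) × F(x):
  age 2: 0.54 × 1305 = 704.700
  age 3: 0.25 × 2017 = 504.250
  age 4: 0.06 × 3689 = 221.340
Maximum at age 2 (704.700).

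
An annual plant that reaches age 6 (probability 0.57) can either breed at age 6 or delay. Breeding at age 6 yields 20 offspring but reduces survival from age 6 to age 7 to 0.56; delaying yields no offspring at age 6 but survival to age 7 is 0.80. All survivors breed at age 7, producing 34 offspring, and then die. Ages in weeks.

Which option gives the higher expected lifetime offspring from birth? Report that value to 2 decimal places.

breed at age 6: R₀ = 0.57 × (20 + 0.56 × 34) = 0.57 × 39.0400 = 22.2528
delay to age 7: R₀ = 0.57 × (0.80 × 34) = 0.57 × 27.2000 = 15.5040
Higher: breed at age 6 (22.2528).

22.25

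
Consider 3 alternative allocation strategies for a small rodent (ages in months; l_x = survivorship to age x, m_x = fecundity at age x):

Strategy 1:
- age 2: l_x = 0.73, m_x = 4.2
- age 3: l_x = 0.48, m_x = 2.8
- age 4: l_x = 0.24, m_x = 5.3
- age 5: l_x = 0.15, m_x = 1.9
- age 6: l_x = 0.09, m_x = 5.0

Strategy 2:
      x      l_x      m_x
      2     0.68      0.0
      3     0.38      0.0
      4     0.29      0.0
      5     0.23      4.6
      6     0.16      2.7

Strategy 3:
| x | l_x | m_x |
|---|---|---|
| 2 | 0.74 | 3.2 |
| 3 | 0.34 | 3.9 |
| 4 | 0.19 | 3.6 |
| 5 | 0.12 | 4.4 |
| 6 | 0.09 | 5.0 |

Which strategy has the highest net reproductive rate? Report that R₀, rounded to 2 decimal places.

Strategy 1: R₀ = 0.73×4.2 + 0.48×2.8 + 0.24×5.3 + 0.15×1.9 + 0.09×5.0 = 6.4170
Strategy 2: R₀ = 0.68×0.0 + 0.38×0.0 + 0.29×0.0 + 0.23×4.6 + 0.16×2.7 = 1.4900
Strategy 3: R₀ = 0.74×3.2 + 0.34×3.9 + 0.19×3.6 + 0.12×4.4 + 0.09×5.0 = 5.3560
Highest R₀: strategy 1 with 6.4170.

6.42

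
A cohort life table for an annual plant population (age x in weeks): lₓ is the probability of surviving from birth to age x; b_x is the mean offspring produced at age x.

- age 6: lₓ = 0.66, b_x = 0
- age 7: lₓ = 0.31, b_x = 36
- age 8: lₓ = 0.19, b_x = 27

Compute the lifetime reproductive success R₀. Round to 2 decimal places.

16.29

R₀ = Σ lₓ b_x:
  age 6: 0.66 × 0 = 0.0000
  age 7: 0.31 × 36 = 11.1600
  age 8: 0.19 × 27 = 5.1300
R₀ = 0.0000 + 11.1600 + 5.1300 = 16.2900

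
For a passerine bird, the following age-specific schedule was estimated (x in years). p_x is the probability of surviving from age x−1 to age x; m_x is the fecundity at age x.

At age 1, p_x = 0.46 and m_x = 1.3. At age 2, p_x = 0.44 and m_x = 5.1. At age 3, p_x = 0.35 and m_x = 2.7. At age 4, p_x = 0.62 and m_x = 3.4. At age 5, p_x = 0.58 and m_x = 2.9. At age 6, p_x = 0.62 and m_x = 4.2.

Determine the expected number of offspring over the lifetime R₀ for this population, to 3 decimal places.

2.111

Survivorship from birth: l_x = p_1·p_2·…·p_x.
  l_1 = 0.46000
  l_2 = 0.20240
  l_3 = 0.07084
  l_4 = 0.04392
  l_5 = 0.02547
  l_6 = 0.01579
R₀ = Σ l_x m_x:
  age 1: 0.46000 × 1.3 = 0.5980
  age 2: 0.20240 × 5.1 = 1.0322
  age 3: 0.07084 × 2.7 = 0.1913
  age 4: 0.04392 × 3.4 = 0.1493
  age 5: 0.02547 × 2.9 = 0.0739
  age 6: 0.01579 × 4.2 = 0.0663
R₀ = 0.5980 + 1.0322 + 0.1913 + 0.1493 + 0.0739 + 0.0663 = 2.1110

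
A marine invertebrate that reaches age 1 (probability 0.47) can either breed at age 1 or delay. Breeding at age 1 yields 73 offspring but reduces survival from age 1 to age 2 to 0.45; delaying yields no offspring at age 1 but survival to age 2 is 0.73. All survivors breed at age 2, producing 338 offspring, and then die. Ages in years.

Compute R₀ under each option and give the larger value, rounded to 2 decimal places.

115.97

breed at age 1: R₀ = 0.47 × (73 + 0.45 × 338) = 0.47 × 225.1000 = 105.7970
delay to age 2: R₀ = 0.47 × (0.73 × 338) = 0.47 × 246.7400 = 115.9678
Higher: delay to age 2 (115.9678).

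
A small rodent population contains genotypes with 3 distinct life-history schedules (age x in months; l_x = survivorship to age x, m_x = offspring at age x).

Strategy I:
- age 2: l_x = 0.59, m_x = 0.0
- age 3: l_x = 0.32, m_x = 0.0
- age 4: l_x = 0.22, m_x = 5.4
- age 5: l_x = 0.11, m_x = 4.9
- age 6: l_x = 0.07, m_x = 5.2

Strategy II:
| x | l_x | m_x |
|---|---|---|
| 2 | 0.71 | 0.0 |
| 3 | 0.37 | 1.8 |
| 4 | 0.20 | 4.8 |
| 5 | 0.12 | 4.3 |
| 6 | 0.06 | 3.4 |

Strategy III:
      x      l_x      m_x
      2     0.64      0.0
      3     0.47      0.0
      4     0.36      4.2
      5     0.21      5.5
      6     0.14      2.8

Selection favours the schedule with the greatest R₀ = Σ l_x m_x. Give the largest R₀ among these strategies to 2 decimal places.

Strategy I: R₀ = 0.59×0.0 + 0.32×0.0 + 0.22×5.4 + 0.11×4.9 + 0.07×5.2 = 2.0910
Strategy II: R₀ = 0.71×0.0 + 0.37×1.8 + 0.20×4.8 + 0.12×4.3 + 0.06×3.4 = 2.3460
Strategy III: R₀ = 0.64×0.0 + 0.47×0.0 + 0.36×4.2 + 0.21×5.5 + 0.14×2.8 = 3.0590
Highest R₀: strategy III with 3.0590.

3.06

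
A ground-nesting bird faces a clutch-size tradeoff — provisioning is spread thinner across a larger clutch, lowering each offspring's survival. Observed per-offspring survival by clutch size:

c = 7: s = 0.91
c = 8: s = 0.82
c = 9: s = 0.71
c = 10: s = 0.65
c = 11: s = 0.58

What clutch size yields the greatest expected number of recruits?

8

Expected recruits = c × s(c):
  c=7: 7 × 0.91 = 6.370
  c=8: 8 × 0.82 = 6.560
  c=9: 9 × 0.71 = 6.390
  c=10: 10 × 0.65 = 6.500
  c=11: 11 × 0.58 = 6.380
Maximum at c = 8 (6.560 recruits).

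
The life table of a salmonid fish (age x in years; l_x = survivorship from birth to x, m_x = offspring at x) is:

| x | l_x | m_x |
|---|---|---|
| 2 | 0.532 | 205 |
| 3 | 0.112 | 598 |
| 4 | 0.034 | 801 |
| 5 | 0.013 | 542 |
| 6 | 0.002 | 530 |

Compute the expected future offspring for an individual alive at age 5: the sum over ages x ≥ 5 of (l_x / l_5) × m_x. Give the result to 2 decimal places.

623.54

l_5 = 0.013. Conditional survival from age 5 to x is l_x / l_5.
  x=5: (0.013/0.013) × 542 = 542.0000
  x=6: (0.002/0.013) × 530 = 81.5385
Sum = 542.0000 + 81.5385 = 623.5385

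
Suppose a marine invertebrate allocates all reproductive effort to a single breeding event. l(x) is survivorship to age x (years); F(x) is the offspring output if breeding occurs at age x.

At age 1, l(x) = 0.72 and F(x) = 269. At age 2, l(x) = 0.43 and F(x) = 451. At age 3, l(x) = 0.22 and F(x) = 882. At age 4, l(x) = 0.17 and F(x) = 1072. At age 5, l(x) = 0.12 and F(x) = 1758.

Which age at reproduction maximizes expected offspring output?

5

Expected offspring if breeding at age x = l(x) × F(x):
  age 1: 0.72 × 269 = 193.680
  age 2: 0.43 × 451 = 193.930
  age 3: 0.22 × 882 = 194.040
  age 4: 0.17 × 1072 = 182.240
  age 5: 0.12 × 1758 = 210.960
Maximum at age 5 (210.960).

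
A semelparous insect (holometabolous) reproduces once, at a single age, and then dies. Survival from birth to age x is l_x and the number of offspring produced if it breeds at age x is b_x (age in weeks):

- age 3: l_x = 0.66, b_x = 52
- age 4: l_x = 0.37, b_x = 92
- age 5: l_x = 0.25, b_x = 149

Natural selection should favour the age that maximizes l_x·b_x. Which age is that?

Expected offspring if breeding at age x = l_x × b_x:
  age 3: 0.66 × 52 = 34.320
  age 4: 0.37 × 92 = 34.040
  age 5: 0.25 × 149 = 37.250
Maximum at age 5 (37.250).

5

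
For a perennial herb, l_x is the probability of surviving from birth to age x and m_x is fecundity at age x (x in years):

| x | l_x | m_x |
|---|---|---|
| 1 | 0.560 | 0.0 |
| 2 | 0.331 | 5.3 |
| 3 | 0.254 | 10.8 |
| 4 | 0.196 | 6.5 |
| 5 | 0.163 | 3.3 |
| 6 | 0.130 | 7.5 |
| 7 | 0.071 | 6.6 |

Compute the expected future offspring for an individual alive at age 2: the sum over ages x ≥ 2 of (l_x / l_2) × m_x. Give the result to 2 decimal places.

l_2 = 0.331. Conditional survival from age 2 to x is l_x / l_2.
  x=2: (0.331/0.331) × 5.3 = 5.3000
  x=3: (0.254/0.331) × 10.8 = 8.2876
  x=4: (0.196/0.331) × 6.5 = 3.8489
  x=5: (0.163/0.331) × 3.3 = 1.6251
  x=6: (0.130/0.331) × 7.5 = 2.9456
  x=7: (0.071/0.331) × 6.6 = 1.4157
Sum = 5.3000 + 8.2876 + 3.8489 + 1.6251 + 2.9456 + 1.4157 = 23.4230

23.42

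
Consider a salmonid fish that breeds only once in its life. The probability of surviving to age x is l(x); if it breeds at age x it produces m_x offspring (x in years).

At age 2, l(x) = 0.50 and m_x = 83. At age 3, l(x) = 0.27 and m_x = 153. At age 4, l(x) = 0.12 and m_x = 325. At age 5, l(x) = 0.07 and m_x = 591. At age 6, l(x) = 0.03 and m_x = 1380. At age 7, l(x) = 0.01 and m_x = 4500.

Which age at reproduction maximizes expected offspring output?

7

Expected offspring if breeding at age x = l(x) × m_x:
  age 2: 0.50 × 83 = 41.500
  age 3: 0.27 × 153 = 41.310
  age 4: 0.12 × 325 = 39.000
  age 5: 0.07 × 591 = 41.370
  age 6: 0.03 × 1380 = 41.400
  age 7: 0.01 × 4500 = 45.000
Maximum at age 7 (45.000).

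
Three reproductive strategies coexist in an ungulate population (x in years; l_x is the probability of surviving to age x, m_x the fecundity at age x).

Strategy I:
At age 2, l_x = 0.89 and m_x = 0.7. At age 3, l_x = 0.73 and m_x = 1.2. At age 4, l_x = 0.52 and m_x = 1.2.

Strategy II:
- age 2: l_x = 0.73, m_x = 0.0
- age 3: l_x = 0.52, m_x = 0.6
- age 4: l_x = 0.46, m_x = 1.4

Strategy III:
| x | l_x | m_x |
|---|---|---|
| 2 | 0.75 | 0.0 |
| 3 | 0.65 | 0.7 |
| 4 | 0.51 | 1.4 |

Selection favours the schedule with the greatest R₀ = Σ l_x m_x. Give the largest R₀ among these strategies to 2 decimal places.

2.12

Strategy I: R₀ = 0.89×0.7 + 0.73×1.2 + 0.52×1.2 = 2.1230
Strategy II: R₀ = 0.73×0.0 + 0.52×0.6 + 0.46×1.4 = 0.9560
Strategy III: R₀ = 0.75×0.0 + 0.65×0.7 + 0.51×1.4 = 1.1690
Highest R₀: strategy I with 2.1230.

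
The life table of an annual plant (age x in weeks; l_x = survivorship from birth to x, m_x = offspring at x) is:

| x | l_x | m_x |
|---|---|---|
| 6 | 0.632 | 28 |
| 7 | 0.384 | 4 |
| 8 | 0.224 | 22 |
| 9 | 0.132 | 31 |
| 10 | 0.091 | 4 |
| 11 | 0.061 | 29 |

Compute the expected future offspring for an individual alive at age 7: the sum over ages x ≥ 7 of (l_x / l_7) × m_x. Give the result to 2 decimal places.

l_7 = 0.384. Conditional survival from age 7 to x is l_x / l_7.
  x=7: (0.384/0.384) × 4 = 4.0000
  x=8: (0.224/0.384) × 22 = 12.8333
  x=9: (0.132/0.384) × 31 = 10.6562
  x=10: (0.091/0.384) × 4 = 0.9479
  x=11: (0.061/0.384) × 29 = 4.6068
Sum = 4.0000 + 12.8333 + 10.6562 + 0.9479 + 4.6068 = 33.0443

33.04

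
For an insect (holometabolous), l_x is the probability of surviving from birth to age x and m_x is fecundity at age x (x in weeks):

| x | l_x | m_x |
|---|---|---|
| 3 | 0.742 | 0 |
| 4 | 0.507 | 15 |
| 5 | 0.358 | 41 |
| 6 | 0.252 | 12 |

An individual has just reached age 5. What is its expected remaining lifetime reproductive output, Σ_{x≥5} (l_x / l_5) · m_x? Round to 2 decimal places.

l_5 = 0.358. Conditional survival from age 5 to x is l_x / l_5.
  x=5: (0.358/0.358) × 41 = 41.0000
  x=6: (0.252/0.358) × 12 = 8.4469
Sum = 41.0000 + 8.4469 = 49.4469

49.45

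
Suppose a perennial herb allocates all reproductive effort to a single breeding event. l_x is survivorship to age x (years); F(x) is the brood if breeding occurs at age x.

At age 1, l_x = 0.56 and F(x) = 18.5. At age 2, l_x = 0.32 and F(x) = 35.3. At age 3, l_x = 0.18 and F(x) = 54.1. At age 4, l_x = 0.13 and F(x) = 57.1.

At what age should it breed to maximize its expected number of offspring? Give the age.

Expected offspring if breeding at age x = l_x × F(x):
  age 1: 0.56 × 18.5 = 10.360
  age 2: 0.32 × 35.3 = 11.296
  age 3: 0.18 × 54.1 = 9.738
  age 4: 0.13 × 57.1 = 7.423
Maximum at age 2 (11.296).

2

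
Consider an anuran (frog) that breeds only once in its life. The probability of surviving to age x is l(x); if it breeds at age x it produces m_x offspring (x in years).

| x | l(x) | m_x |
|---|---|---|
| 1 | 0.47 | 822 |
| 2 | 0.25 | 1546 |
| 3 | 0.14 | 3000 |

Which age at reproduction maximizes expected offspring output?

Expected offspring if breeding at age x = l(x) × m_x:
  age 1: 0.47 × 822 = 386.340
  age 2: 0.25 × 1546 = 386.500
  age 3: 0.14 × 3000 = 420.000
Maximum at age 3 (420.000).

3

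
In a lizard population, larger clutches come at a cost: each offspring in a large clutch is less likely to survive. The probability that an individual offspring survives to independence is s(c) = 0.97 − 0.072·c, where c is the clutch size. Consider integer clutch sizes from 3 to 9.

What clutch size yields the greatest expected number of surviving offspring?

7

Expected surviving offspring = c × s(c):
  c=3: 3 × 0.754 = 2.262
  c=4: 4 × 0.682 = 2.728
  c=5: 5 × 0.610 = 3.050
  c=6: 6 × 0.538 = 3.228
  c=7: 7 × 0.466 = 3.262
  c=8: 8 × 0.394 = 3.152
  c=9: 9 × 0.322 = 2.898
Maximum at c = 7 (3.262 surviving offspring).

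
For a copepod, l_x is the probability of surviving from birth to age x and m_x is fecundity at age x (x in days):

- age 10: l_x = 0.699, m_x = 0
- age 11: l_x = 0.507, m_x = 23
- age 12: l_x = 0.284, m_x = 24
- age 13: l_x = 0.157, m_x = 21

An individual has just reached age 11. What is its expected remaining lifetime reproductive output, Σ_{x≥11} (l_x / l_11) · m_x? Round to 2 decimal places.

l_11 = 0.507. Conditional survival from age 11 to x is l_x / l_11.
  x=11: (0.507/0.507) × 23 = 23.0000
  x=12: (0.284/0.507) × 24 = 13.4438
  x=13: (0.157/0.507) × 21 = 6.5030
Sum = 23.0000 + 13.4438 + 6.5030 = 42.9467

42.95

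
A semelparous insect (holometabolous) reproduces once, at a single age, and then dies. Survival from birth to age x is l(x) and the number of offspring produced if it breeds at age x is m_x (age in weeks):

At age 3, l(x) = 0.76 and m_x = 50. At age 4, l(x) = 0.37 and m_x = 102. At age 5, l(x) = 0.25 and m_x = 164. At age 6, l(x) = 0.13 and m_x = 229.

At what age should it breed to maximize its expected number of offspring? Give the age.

5

Expected offspring if breeding at age x = l(x) × m_x:
  age 3: 0.76 × 50 = 38.000
  age 4: 0.37 × 102 = 37.740
  age 5: 0.25 × 164 = 41.000
  age 6: 0.13 × 229 = 29.770
Maximum at age 5 (41.000).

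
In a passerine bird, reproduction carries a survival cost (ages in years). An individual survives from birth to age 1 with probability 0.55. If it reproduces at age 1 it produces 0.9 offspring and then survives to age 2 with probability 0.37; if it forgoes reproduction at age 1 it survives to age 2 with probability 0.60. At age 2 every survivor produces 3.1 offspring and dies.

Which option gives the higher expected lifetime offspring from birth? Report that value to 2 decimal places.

1.13

breed at age 1: R₀ = 0.55 × (0.9 + 0.37 × 3.1) = 0.55 × 2.0470 = 1.1259
delay to age 2: R₀ = 0.55 × (0.60 × 3.1) = 0.55 × 1.8600 = 1.0230
Higher: breed at age 1 (1.1259).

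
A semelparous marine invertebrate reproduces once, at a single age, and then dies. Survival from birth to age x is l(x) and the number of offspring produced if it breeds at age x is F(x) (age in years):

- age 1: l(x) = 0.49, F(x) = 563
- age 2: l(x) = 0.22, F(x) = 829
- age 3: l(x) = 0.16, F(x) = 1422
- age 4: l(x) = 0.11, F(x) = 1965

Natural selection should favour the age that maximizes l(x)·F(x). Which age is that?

Expected offspring if breeding at age x = l(x) × F(x):
  age 1: 0.49 × 563 = 275.870
  age 2: 0.22 × 829 = 182.380
  age 3: 0.16 × 1422 = 227.520
  age 4: 0.11 × 1965 = 216.150
Maximum at age 1 (275.870).

1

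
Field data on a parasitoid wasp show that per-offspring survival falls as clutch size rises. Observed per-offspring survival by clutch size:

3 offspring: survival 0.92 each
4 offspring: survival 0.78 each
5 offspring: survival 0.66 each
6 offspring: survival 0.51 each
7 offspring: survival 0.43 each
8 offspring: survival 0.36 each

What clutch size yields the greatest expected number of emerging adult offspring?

5

Expected emerging adult offspring = c × s(c):
  c=3: 3 × 0.92 = 2.760
  c=4: 4 × 0.78 = 3.120
  c=5: 5 × 0.66 = 3.300
  c=6: 6 × 0.51 = 3.060
  c=7: 7 × 0.43 = 3.010
  c=8: 8 × 0.36 = 2.880
Maximum at c = 5 (3.300 emerging adult offspring).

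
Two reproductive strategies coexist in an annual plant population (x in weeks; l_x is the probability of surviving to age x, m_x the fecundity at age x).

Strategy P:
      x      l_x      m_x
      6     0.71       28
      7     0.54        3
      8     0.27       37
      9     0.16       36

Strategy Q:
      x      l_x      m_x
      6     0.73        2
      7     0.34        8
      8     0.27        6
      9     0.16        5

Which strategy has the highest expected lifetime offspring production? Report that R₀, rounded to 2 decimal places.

Strategy P: R₀ = 0.71×28 + 0.54×3 + 0.27×37 + 0.16×36 = 37.2500
Strategy Q: R₀ = 0.73×2 + 0.34×8 + 0.27×6 + 0.16×5 = 6.6000
Highest R₀: strategy P with 37.2500.

37.25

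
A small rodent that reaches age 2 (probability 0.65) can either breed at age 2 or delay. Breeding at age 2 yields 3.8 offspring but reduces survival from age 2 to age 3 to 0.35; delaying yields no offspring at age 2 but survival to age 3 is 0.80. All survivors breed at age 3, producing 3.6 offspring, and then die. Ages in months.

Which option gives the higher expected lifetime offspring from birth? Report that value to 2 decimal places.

breed at age 2: R₀ = 0.65 × (3.8 + 0.35 × 3.6) = 0.65 × 5.0600 = 3.2890
delay to age 3: R₀ = 0.65 × (0.80 × 3.6) = 0.65 × 2.8800 = 1.8720
Higher: breed at age 2 (3.2890).

3.29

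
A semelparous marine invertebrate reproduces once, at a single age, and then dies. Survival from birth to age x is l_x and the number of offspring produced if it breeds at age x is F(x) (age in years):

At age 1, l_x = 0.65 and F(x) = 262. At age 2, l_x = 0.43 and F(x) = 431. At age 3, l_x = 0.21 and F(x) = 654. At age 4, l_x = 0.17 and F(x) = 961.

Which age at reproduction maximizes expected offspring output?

2

Expected offspring if breeding at age x = l_x × F(x):
  age 1: 0.65 × 262 = 170.300
  age 2: 0.43 × 431 = 185.330
  age 3: 0.21 × 654 = 137.340
  age 4: 0.17 × 961 = 163.370
Maximum at age 2 (185.330).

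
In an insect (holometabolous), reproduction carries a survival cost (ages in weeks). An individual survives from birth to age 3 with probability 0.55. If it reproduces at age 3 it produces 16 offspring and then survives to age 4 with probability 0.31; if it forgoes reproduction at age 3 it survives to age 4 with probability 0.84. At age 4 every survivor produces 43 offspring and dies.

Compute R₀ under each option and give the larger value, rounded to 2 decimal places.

19.87

breed at age 3: R₀ = 0.55 × (16 + 0.31 × 43) = 0.55 × 29.3300 = 16.1315
delay to age 4: R₀ = 0.55 × (0.84 × 43) = 0.55 × 36.1200 = 19.8660
Higher: delay to age 4 (19.8660).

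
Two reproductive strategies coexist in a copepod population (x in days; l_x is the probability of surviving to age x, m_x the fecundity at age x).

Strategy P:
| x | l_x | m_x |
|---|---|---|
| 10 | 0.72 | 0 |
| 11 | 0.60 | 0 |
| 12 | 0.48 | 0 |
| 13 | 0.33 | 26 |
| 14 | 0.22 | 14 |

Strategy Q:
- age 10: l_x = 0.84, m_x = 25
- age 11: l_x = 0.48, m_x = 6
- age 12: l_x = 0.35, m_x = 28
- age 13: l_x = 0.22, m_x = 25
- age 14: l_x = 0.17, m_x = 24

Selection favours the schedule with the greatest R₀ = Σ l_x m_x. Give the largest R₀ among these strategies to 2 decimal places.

Strategy P: R₀ = 0.72×0 + 0.60×0 + 0.48×0 + 0.33×26 + 0.22×14 = 11.6600
Strategy Q: R₀ = 0.84×25 + 0.48×6 + 0.35×28 + 0.22×25 + 0.17×24 = 43.2600
Highest R₀: strategy Q with 43.2600.

43.26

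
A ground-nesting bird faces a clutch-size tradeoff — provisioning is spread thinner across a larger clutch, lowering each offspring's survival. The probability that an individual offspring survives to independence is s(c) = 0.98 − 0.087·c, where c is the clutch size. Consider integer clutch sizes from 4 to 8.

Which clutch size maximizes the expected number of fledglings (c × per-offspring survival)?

Expected fledglings = c × s(c):
  c=4: 4 × 0.632 = 2.528
  c=5: 5 × 0.545 = 2.725
  c=6: 6 × 0.458 = 2.748
  c=7: 7 × 0.371 = 2.597
  c=8: 8 × 0.284 = 2.272
Maximum at c = 6 (2.748 fledglings).

6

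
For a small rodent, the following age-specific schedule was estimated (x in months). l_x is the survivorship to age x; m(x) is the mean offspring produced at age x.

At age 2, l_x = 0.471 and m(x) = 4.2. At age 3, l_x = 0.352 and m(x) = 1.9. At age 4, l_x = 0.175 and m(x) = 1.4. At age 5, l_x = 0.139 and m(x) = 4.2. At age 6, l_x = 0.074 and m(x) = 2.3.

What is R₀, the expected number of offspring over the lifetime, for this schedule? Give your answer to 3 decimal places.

R₀ = Σ l_x m(x):
  age 2: 0.471 × 4.2 = 1.9782
  age 3: 0.352 × 1.9 = 0.6688
  age 4: 0.175 × 1.4 = 0.2450
  age 5: 0.139 × 4.2 = 0.5838
  age 6: 0.074 × 2.3 = 0.1702
R₀ = 1.9782 + 0.6688 + 0.2450 + 0.5838 + 0.1702 = 3.6460

3.646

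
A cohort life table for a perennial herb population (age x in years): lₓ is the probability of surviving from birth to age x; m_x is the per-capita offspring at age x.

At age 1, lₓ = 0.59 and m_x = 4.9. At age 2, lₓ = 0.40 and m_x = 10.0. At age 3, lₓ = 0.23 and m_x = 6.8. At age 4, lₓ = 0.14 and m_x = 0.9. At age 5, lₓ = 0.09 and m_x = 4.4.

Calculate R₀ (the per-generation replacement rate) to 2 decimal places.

R₀ = Σ lₓ m_x:
  age 1: 0.59 × 4.9 = 2.8910
  age 2: 0.40 × 10.0 = 4.0000
  age 3: 0.23 × 6.8 = 1.5640
  age 4: 0.14 × 0.9 = 0.1260
  age 5: 0.09 × 4.4 = 0.3960
R₀ = 2.8910 + 4.0000 + 1.5640 + 0.1260 + 0.3960 = 8.9770

8.98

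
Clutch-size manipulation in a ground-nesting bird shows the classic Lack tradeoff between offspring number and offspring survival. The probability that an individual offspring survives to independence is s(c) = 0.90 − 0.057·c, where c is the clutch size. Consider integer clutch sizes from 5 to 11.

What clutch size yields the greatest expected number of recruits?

8

Expected recruits = c × s(c):
  c=5: 5 × 0.615 = 3.075
  c=6: 6 × 0.558 = 3.348
  c=7: 7 × 0.501 = 3.507
  c=8: 8 × 0.444 = 3.552
  c=9: 9 × 0.387 = 3.483
  c=10: 10 × 0.330 = 3.300
  c=11: 11 × 0.273 = 3.003
Maximum at c = 8 (3.552 recruits).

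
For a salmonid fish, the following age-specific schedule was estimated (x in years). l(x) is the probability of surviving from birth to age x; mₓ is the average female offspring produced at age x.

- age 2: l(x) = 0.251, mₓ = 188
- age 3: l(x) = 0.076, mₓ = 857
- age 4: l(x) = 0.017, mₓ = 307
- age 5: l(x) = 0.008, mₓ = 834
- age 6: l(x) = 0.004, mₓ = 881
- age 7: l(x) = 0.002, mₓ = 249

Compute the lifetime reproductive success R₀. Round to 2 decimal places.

128.23

R₀ = Σ l(x) mₓ:
  age 2: 0.251 × 188 = 47.1880
  age 3: 0.076 × 857 = 65.1320
  age 4: 0.017 × 307 = 5.2190
  age 5: 0.008 × 834 = 6.6720
  age 6: 0.004 × 881 = 3.5240
  age 7: 0.002 × 249 = 0.4980
R₀ = 47.1880 + 65.1320 + 5.2190 + 6.6720 + 3.5240 + 0.4980 = 128.2330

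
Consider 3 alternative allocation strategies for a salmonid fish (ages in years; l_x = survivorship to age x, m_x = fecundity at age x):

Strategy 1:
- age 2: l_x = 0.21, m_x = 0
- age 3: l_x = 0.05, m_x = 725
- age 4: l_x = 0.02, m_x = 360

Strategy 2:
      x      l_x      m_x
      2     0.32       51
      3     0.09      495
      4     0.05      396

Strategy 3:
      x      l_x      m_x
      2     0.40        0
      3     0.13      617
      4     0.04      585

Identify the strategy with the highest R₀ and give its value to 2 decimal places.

103.61

Strategy 1: R₀ = 0.21×0 + 0.05×725 + 0.02×360 = 43.4500
Strategy 2: R₀ = 0.32×51 + 0.09×495 + 0.05×396 = 80.6700
Strategy 3: R₀ = 0.40×0 + 0.13×617 + 0.04×585 = 103.6100
Highest R₀: strategy 3 with 103.6100.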